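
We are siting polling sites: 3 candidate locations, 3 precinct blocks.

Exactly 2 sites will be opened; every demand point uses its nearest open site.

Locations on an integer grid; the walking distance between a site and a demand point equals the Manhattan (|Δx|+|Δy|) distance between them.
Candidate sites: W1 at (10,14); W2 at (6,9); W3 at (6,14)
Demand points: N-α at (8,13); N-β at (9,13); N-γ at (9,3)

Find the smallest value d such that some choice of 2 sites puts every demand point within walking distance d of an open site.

9

Open {W1, W2}.
  Farthest demand point is N-γ at walking distance 9 (to W2); all others are ≤ 9.
With {W2, W3} the worst case is 9.
With {W1, W3} the worst case is 12.
No size-2 selection achieves below 9.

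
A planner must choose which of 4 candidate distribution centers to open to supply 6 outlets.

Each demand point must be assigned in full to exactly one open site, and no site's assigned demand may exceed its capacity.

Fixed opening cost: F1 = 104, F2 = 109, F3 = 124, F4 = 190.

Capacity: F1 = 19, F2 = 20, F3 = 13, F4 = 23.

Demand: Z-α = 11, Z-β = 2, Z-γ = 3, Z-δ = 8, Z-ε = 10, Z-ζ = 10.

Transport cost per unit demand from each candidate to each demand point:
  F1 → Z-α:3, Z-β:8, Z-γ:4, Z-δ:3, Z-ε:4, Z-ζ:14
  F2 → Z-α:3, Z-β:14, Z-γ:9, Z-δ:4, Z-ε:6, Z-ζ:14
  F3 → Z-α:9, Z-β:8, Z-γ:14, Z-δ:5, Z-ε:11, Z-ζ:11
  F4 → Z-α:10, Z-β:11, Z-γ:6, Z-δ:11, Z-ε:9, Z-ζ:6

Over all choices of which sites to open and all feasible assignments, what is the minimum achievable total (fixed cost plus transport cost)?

580

Open {F1, F2, F3}; cheapest assignment that respects the capacities:
  F1 (cap 19, load 15): Z-β, Z-γ, Z-ε — cost 2×8 + 3×4 + 10×4 = 68
  F2 (cap 20, load 19): Z-α, Z-δ — cost 11×3 + 8×4 = 65
  F3 (cap 13, load 10): Z-ζ — cost 10×11 = 110
  Shipping 243, fixed 337 → total 580.
  Any other capacity-feasible assignment to {F1, F2, F3} ships for at least 243.
Compare {F1, F2, F4}: its best feasible assignment gives total 596.
Compare {F1, F3, F4}: its best feasible assignment gives total 659.
Every other set of open sites that can feasibly serve all demand totals ≥ 596 even under its best assignment. Minimum: 580.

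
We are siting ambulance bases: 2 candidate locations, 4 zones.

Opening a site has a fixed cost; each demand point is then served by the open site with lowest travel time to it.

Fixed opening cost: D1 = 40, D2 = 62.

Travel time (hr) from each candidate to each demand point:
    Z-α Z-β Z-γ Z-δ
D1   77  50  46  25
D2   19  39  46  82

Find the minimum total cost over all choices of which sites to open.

Open {D1, D2}: assign each demand point to its cheapest open site.
  Z-α→D2 19, Z-β→D2 39, Z-γ→D1 46, Z-δ→D1 25
  travel time 129, fixed 102 → total 231.
Compare {D1}: travel time 198 + fixed 40 = 238.
Compare {D2}: travel time 186 + fixed 62 = 248.

231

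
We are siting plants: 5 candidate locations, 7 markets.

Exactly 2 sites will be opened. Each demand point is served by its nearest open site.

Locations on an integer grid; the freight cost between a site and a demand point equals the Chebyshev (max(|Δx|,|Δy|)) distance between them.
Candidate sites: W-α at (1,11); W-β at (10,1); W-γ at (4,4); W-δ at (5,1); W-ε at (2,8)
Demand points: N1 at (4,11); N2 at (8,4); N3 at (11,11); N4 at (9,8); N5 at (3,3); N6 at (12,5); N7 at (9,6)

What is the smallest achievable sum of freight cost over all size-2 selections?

Open {W-β, W-γ}.
  N1→W-γ 7, N2→W-β 3, N3→W-γ 7, N4→W-γ 5, N5→W-γ 1, N6→W-β 4, N7→W-β 5  ⇒ total 32.
Compare {W-α, W-γ}: total 33.
Compare {W-γ, W-ε}: total 33.
No size-2 selection does better; minimum is 32.

32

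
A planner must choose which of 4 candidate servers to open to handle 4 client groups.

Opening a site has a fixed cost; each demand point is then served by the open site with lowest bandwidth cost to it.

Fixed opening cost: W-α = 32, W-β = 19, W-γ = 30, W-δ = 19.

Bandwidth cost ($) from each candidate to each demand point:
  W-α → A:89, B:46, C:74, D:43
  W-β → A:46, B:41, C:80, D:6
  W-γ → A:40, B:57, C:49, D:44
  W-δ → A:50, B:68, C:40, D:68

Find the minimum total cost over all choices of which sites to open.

Open {W-β, W-δ}: assign each demand point to its cheapest open site.
  A→W-β 46, B→W-β 41, C→W-δ 40, D→W-β 6
  bandwidth cost 133, fixed 38 → total 171.
Compare {W-β, W-γ}: bandwidth cost 136 + fixed 49 = 185.
Compare {W-β}: bandwidth cost 173 + fixed 19 = 192.
Compare {W-β, W-γ, W-δ}: bandwidth cost 127 + fixed 68 = 195.
All other subsets cost ≥ 185. Minimum total cost: 171.

171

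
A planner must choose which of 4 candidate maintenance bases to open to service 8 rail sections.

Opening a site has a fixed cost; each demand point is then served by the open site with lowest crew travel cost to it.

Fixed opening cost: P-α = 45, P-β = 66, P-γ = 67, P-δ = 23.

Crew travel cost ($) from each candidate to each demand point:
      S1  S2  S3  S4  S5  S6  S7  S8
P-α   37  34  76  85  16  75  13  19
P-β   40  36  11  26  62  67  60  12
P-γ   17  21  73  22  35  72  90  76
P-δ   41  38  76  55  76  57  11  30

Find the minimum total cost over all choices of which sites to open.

Open {P-α, P-β}: assign each demand point to its cheapest open site.
  S1→P-α 37, S2→P-α 34, S3→P-β 11, S4→P-β 26, S5→P-α 16, S6→P-β 67, S7→P-α 13, S8→P-β 12
  crew travel cost 216, fixed 111 → total 327.
Compare {P-α, P-β, P-δ}: crew travel cost 204 + fixed 134 = 338.
Compare {P-β, P-γ, P-δ}: crew travel cost 186 + fixed 156 = 342.
Compare {P-β, P-δ}: crew travel cost 255 + fixed 89 = 344.
All other subsets cost ≥ 338. Minimum total cost: 327.

327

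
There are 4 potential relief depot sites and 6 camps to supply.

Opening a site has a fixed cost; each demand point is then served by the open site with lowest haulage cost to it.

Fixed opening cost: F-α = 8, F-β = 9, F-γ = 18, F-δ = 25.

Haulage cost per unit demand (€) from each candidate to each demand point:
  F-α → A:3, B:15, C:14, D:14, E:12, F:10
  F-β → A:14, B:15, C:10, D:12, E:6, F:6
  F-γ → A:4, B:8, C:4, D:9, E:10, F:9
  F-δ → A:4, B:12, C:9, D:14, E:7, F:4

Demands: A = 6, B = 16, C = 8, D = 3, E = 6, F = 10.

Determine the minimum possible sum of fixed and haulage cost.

Open {F-β, F-γ}: assign each demand point to its cheapest open site.
  A→F-γ 6×4=24, B→F-γ 16×8=128, C→F-γ 8×4=32, D→F-γ 3×9=27, E→F-β 6×6=36, F→F-β 10×6=60
  haulage cost 307, fixed 27 → total 334.
Compare {F-γ, F-δ}: haulage cost 293 + fixed 43 = 336.
Compare {F-α, F-β, F-γ}: haulage cost 301 + fixed 35 = 336.
Compare {F-α, F-γ, F-δ}: haulage cost 287 + fixed 51 = 338.
All other subsets cost ≥ 336. Minimum total cost: 334.

334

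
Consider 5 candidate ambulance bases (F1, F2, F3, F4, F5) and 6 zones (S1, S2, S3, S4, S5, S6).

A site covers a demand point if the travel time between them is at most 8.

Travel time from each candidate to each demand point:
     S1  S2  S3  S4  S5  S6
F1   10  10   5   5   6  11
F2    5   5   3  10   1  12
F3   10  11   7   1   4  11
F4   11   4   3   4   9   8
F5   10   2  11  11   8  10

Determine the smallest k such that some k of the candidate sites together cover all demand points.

Coverage sets (demand points within 8 of each site):
  F1: {S3, S4, S5}
  F2: {S1, S2, S3, S5}
  F3: {S3, S4, S5}
  F4: {S2, S3, S4, S6}
  F5: {S2, S5}
No single site covers all 6 demand points.
But {F2, F4} covers everything, so the minimum is 2.

2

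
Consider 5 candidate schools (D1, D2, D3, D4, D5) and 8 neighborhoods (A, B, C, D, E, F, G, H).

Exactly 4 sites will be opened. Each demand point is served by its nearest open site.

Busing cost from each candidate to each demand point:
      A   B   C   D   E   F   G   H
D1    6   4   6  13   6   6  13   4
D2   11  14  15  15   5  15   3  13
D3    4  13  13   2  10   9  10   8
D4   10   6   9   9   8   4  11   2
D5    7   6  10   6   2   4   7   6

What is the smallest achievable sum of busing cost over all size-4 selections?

Open {D1, D2, D3, D5}.
  A→D3 4, B→D1 4, C→D1 6, D→D3 2, E→D5 2, F→D5 4, G→D2 3, H→D1 4  ⇒ total 29.
Compare {D1, D2, D3, D4}: total 30.
Compare {D1, D3, D4, D5}: total 31.
No size-4 selection does better; minimum is 29.

29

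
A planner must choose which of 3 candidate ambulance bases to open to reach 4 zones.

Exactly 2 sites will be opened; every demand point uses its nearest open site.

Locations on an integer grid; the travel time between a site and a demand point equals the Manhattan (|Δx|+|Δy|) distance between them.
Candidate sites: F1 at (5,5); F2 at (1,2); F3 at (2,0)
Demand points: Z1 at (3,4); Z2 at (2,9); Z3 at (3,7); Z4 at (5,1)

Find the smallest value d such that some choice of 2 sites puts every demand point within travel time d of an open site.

7

Open {F1, F2}.
  Farthest demand point is Z2 at travel time 7 (to F1); all others are ≤ 7.
With {F1, F3} the worst case is 7.
With {F2, F3} the worst case is 8.
No size-2 selection achieves below 7.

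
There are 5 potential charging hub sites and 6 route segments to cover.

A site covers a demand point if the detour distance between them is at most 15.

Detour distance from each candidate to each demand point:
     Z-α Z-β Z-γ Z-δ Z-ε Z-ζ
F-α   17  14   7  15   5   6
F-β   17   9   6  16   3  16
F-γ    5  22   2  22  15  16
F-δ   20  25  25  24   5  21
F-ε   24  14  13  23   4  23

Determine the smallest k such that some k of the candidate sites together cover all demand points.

Coverage sets (demand points within 15 of each site):
  F-α: {Z-β, Z-γ, Z-δ, Z-ε, Z-ζ}
  F-β: {Z-β, Z-γ, Z-ε}
  F-γ: {Z-α, Z-γ, Z-ε}
  F-δ: {Z-ε}
  F-ε: {Z-β, Z-γ, Z-ε}
No single site covers all 6 demand points.
But {F-α, F-γ} covers everything, so the minimum is 2.

2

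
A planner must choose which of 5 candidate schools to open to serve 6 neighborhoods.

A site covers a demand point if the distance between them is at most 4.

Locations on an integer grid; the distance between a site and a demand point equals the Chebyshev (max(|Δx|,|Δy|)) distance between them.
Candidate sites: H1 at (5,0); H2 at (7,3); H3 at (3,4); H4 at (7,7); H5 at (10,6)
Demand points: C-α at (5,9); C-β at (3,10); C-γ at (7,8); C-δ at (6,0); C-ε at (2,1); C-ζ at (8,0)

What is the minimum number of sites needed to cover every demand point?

Coverage sets (demand points within 4 of each site):
  H1: {C-δ, C-ε, C-ζ}
  H2: {C-δ, C-ζ}
  H3: {C-γ, C-δ, C-ε}
  H4: {C-α, C-β, C-γ}
  H5: {C-γ}
No single site covers all 6 demand points.
But {H1, H4} covers everything, so the minimum is 2.

2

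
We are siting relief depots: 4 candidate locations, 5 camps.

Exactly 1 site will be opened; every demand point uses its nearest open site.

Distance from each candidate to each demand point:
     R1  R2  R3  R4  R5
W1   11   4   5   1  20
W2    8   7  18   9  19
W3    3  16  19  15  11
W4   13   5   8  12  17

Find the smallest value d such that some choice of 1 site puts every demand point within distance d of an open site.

17

Open {W4}.
  Farthest demand point is R5 at distance 17 (to W4); all others are ≤ 17.
With {W2} the worst case is 19.
With {W3} the worst case is 19.
No size-1 selection achieves below 17.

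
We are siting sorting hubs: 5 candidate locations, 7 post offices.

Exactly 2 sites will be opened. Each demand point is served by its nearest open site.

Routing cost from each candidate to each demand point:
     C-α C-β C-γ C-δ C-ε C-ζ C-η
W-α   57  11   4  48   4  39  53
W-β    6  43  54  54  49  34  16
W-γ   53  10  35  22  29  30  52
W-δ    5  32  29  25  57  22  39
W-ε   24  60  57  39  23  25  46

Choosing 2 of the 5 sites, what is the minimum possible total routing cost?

Open {W-α, W-δ}.
  C-α→W-δ 5, C-β→W-α 11, C-γ→W-α 4, C-δ→W-δ 25, C-ε→W-α 4, C-ζ→W-δ 22, C-η→W-δ 39  ⇒ total 110.
Compare {W-α, W-β}: total 123.
Compare {W-β, W-γ}: total 148.
No size-2 selection does better; minimum is 110.

110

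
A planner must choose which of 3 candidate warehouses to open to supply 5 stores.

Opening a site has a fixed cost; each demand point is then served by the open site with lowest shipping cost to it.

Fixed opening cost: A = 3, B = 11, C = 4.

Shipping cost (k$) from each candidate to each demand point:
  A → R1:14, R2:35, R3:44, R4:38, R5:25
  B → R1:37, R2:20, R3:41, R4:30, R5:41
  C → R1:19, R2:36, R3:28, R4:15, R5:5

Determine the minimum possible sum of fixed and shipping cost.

100

Open {A, B, C}: assign each demand point to its cheapest open site.
  R1→A 14, R2→B 20, R3→C 28, R4→C 15, R5→C 5
  shipping cost 82, fixed 18 → total 100.
Compare {B, C}: shipping cost 87 + fixed 15 = 102.
Compare {A, C}: shipping cost 97 + fixed 7 = 104.
Compare {C}: shipping cost 103 + fixed 4 = 107.
All other subsets cost ≥ 102. Minimum total cost: 100.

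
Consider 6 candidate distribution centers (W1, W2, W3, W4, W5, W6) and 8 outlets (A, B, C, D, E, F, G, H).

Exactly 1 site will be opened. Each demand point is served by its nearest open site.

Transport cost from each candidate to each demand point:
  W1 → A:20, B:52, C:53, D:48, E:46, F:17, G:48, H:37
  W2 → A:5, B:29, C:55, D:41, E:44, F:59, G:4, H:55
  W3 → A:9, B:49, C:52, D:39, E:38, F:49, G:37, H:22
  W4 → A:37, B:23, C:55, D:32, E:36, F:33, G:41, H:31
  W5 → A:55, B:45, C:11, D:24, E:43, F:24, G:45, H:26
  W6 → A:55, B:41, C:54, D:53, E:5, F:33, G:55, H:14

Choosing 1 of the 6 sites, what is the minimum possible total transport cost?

273

Open {W5}.
  A→W5 55, B→W5 45, C→W5 11, D→W5 24, E→W5 43, F→W5 24, G→W5 45, H→W5 26  ⇒ total 273.
Compare {W4}: total 288.
Compare {W2}: total 292.
No size-1 selection does better; minimum is 273.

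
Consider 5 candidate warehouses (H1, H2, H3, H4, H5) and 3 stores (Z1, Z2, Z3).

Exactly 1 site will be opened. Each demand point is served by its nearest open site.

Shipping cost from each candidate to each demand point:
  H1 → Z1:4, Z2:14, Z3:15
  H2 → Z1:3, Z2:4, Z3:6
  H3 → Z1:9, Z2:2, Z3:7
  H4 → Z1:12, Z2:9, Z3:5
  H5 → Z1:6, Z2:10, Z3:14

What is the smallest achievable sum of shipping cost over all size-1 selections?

13

Open {H2}.
  Z1→H2 3, Z2→H2 4, Z3→H2 6  ⇒ total 13.
Compare {H3}: total 18.
Compare {H4}: total 26.
No size-1 selection does better; minimum is 13.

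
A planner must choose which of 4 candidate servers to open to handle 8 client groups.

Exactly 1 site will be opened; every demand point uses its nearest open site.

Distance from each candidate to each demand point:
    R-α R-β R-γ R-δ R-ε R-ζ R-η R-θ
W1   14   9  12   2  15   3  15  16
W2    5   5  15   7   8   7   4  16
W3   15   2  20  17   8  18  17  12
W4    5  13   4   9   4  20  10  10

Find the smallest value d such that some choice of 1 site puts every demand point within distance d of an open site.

16

Open {W1}.
  Farthest demand point is R-θ at distance 16 (to W1); all others are ≤ 16.
With {W2} the worst case is 16.
With {W3} the worst case is 20.
No size-1 selection achieves below 16.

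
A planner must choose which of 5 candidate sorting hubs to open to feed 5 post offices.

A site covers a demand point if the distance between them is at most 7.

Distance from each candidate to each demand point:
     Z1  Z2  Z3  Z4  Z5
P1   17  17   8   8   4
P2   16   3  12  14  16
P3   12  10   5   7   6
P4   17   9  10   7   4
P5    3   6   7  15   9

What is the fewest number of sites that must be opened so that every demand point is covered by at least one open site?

2

Coverage sets (demand points within 7 of each site):
  P1: {Z5}
  P2: {Z2}
  P3: {Z3, Z4, Z5}
  P4: {Z4, Z5}
  P5: {Z1, Z2, Z3}
No single site covers all 5 demand points.
But {P3, P5} covers everything, so the minimum is 2.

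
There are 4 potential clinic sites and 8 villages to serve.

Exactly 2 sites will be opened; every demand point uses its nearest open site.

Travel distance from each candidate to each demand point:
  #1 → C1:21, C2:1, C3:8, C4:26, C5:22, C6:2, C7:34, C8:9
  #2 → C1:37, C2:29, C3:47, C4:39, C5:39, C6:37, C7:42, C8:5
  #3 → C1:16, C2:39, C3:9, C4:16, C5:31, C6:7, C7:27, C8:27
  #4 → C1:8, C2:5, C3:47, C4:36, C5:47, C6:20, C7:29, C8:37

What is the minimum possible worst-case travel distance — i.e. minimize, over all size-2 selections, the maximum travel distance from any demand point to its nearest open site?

27

Open {#1, #3}.
  Farthest demand point is C7 at travel distance 27 (to #3); all others are ≤ 27.
With {#1, #4} the worst case is 29.
With {#2, #3} the worst case is 31.
No size-2 selection achieves below 27.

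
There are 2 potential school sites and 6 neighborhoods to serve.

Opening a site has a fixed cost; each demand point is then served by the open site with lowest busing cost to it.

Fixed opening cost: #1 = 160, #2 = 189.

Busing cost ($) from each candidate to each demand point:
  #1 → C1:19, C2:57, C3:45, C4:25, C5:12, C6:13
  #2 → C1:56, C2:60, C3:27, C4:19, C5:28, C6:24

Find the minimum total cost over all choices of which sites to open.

Open {#1}: assign each demand point to its cheapest open site.
  C1→#1 19, C2→#1 57, C3→#1 45, C4→#1 25, C5→#1 12, C6→#1 13
  busing cost 171, fixed 160 → total 331.
Compare {#2}: busing cost 214 + fixed 189 = 403.
Compare {#1, #2}: busing cost 147 + fixed 349 = 496.

331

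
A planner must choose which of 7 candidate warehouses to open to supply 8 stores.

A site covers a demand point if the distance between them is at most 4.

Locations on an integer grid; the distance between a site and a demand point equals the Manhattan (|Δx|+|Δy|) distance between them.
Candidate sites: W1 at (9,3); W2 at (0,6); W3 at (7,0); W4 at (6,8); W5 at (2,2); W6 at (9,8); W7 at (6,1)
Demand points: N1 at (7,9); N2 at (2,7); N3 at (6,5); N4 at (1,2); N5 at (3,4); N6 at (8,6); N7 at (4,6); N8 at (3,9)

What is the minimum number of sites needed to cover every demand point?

Coverage sets (demand points within 4 of each site):
  W1: {N6}
  W2: {N2, N7}
  W3: {}
  W4: {N1, N3, N6, N7, N8}
  W5: {N4, N5}
  W6: {N1, N6}
  W7: {N3}
No 2 sites suffice: every size-2 union leaves at least one demand point uncovered.
But {W2, W4, W5} covers everything, so the minimum is 3.

3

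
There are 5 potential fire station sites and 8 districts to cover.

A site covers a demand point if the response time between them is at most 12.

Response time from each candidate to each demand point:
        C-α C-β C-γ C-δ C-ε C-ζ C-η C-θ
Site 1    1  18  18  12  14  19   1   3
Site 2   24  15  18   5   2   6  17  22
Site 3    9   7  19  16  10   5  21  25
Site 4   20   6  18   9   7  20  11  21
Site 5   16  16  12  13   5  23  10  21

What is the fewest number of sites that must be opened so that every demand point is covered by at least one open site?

Coverage sets (demand points within 12 of each site):
  Site 1: {C-α, C-δ, C-η, C-θ}
  Site 2: {C-δ, C-ε, C-ζ}
  Site 3: {C-α, C-β, C-ε, C-ζ}
  Site 4: {C-β, C-δ, C-ε, C-η}
  Site 5: {C-γ, C-ε, C-η}
No 2 sites suffice: every size-2 union leaves at least one demand point uncovered.
But {Site 1, Site 3, Site 5} covers everything, so the minimum is 3.

3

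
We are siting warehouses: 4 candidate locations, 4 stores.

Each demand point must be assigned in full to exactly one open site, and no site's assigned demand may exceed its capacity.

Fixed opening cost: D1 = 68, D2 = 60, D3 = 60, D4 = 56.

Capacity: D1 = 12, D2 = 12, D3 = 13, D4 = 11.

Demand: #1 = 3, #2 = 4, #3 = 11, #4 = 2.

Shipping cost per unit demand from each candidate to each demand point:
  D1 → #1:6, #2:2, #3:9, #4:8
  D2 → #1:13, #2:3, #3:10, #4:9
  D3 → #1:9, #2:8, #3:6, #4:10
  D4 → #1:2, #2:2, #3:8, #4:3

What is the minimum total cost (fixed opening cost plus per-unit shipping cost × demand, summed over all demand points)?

202

Open {D3, D4}; cheapest assignment that respects the capacities:
  D3 (cap 13, load 11): #3 — cost 11×6 = 66
  D4 (cap 11, load 9): #1, #2, #4 — cost 3×2 + 4×2 + 2×3 = 20
  Shipping 86, fixed 116 → total 202.
  Any other capacity-feasible assignment to {D3, D4} ships for at least 86.
Compare {D1, D3}: its best feasible assignment gives total 236.
Compare {D1, D4}: its best feasible assignment gives total 243.
Every other set of open sites that can feasibly serve all demand totals ≥ 236 even under its best assignment. Minimum: 202.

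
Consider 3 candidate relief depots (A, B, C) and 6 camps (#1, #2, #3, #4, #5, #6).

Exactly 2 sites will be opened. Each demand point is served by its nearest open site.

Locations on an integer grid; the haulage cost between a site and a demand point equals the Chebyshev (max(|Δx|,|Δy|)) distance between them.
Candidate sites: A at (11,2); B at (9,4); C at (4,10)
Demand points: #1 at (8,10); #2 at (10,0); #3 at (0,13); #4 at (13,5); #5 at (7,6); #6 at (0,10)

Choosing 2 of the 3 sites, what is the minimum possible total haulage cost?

Open {A, C}.
  #1→C 4, #2→A 2, #3→C 4, #4→A 3, #5→A 4, #6→C 4  ⇒ total 21.
Compare {B, C}: total 22.
Compare {A, B}: total 31.

21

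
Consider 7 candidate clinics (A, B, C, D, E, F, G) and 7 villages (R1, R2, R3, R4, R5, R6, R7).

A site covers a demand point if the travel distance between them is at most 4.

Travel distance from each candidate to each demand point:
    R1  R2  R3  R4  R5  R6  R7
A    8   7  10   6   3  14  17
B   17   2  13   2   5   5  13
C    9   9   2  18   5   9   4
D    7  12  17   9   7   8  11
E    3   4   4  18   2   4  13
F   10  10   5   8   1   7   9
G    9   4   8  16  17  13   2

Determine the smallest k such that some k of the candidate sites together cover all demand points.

3

Coverage sets (demand points within 4 of each site):
  A: {R5}
  B: {R2, R4}
  C: {R3, R7}
  D: {}
  E: {R1, R2, R3, R5, R6}
  F: {R5}
  G: {R2, R7}
No 2 sites suffice: every size-2 union leaves at least one demand point uncovered.
But {B, C, E} covers everything, so the minimum is 3.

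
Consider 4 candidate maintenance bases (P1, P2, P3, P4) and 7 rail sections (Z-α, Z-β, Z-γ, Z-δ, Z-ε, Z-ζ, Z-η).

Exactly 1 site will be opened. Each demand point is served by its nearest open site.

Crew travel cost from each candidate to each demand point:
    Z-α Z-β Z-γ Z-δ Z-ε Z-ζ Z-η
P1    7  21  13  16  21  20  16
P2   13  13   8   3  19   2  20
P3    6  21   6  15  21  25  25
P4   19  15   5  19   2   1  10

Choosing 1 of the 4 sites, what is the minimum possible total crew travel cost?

71

Open {P4}.
  Z-α→P4 19, Z-β→P4 15, Z-γ→P4 5, Z-δ→P4 19, Z-ε→P4 2, Z-ζ→P4 1, Z-η→P4 10  ⇒ total 71.
Compare {P2}: total 78.
Compare {P1}: total 114.
No size-1 selection does better; minimum is 71.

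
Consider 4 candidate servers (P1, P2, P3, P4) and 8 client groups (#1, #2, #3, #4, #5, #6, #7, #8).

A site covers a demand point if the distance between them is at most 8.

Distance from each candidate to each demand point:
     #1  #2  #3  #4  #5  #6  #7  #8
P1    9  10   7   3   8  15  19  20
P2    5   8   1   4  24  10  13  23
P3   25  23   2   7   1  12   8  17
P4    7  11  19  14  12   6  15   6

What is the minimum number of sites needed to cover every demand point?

Coverage sets (demand points within 8 of each site):
  P1: {#3, #4, #5}
  P2: {#1, #2, #3, #4}
  P3: {#3, #4, #5, #7}
  P4: {#1, #6, #8}
No 2 sites suffice: every size-2 union leaves at least one demand point uncovered.
But {P2, P3, P4} covers everything, so the minimum is 3.

3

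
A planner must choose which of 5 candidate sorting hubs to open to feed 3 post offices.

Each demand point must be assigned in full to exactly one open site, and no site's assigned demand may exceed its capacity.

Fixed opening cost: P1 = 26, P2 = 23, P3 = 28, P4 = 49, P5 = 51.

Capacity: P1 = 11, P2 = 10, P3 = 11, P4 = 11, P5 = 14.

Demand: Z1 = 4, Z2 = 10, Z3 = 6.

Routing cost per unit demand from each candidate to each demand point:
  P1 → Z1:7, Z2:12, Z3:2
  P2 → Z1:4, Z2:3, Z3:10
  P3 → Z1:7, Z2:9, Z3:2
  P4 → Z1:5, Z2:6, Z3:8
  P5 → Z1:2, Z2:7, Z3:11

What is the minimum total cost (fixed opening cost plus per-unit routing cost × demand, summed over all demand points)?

119

Open {P1, P2}; cheapest assignment that respects the capacities:
  P1 (cap 11, load 10): Z1, Z3 — cost 4×7 + 6×2 = 40
  P2 (cap 10, load 10): Z2 — cost 10×3 = 30
  Shipping 70, fixed 49 → total 119.
  Any other capacity-feasible assignment to {P1, P2} ships for at least 70.
Compare {P2, P3}: its best feasible assignment gives total 121.
Compare {P1, P2, P3}: its best feasible assignment gives total 147.
Every other set of open sites that can feasibly serve all demand totals ≥ 121 even under its best assignment. Minimum: 119.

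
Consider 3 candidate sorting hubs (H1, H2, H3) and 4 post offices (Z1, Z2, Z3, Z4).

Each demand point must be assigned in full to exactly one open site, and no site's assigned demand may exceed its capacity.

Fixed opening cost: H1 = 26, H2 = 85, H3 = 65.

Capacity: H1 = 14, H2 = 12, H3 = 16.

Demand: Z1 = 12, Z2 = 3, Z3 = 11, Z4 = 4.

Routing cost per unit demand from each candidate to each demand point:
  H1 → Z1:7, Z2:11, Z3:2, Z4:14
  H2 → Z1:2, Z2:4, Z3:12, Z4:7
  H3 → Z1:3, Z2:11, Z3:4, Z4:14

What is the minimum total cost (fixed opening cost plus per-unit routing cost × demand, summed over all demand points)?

Open {H1, H3}; cheapest assignment that respects the capacities:
  H1 (cap 14, load 14): Z2, Z3 — cost 3×11 + 11×2 = 55
  H3 (cap 16, load 16): Z1, Z4 — cost 12×3 + 4×14 = 92
  Shipping 147, fixed 91 → total 238.
  Any other capacity-feasible assignment to {H1, H3} ships for at least 147.
Compare {H1, H2, H3}: its best feasible assignment gives total 274.
Every other set of open sites that can feasibly serve all demand totals ≥ 274 even under its best assignment. Minimum: 238.

238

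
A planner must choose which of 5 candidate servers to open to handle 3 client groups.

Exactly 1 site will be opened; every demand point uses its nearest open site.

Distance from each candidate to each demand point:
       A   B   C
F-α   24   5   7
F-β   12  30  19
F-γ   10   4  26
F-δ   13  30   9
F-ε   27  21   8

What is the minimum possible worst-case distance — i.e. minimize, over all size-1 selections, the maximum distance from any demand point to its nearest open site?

Open {F-α}.
  Farthest demand point is A at distance 24 (to F-α); all others are ≤ 24.
With {F-γ} the worst case is 26.
With {F-ε} the worst case is 27.
No size-1 selection achieves below 24.

24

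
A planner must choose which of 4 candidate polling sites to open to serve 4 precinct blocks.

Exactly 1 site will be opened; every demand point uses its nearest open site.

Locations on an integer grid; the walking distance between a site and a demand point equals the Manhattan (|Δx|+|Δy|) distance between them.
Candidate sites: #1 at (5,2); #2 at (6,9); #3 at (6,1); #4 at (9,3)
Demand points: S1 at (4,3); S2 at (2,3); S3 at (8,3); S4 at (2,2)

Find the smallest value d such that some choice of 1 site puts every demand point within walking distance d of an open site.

Open {#1}.
  Farthest demand point is S2 at walking distance 4 (to #1); all others are ≤ 4.
With {#3} the worst case is 6.
With {#4} the worst case is 8.
No size-1 selection achieves below 4.

4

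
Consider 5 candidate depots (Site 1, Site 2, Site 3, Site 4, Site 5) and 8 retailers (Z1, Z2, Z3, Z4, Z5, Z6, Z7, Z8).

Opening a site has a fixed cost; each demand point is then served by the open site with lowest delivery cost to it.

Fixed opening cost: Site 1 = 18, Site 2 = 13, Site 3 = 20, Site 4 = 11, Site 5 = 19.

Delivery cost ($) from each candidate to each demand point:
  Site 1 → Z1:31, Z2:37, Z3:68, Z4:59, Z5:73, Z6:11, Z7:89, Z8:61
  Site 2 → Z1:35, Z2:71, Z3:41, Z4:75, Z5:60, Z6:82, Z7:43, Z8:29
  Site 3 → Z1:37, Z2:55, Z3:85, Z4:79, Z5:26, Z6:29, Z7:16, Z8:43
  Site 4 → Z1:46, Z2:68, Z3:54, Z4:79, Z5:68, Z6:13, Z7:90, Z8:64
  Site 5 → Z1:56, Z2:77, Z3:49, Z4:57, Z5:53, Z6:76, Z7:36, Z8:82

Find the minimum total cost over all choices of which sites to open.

Open {Site 1, Site 2, Site 3}: assign each demand point to its cheapest open site.
  Z1→Site 1 31, Z2→Site 1 37, Z3→Site 2 41, Z4→Site 1 59, Z5→Site 3 26, Z6→Site 1 11, Z7→Site 3 16, Z8→Site 2 29
  delivery cost 250, fixed 51 → total 301.
Compare {Site 1, Site 2, Site 3, Site 4}: delivery cost 250 + fixed 62 = 312.
Compare {Site 1, Site 2, Site 3, Site 5}: delivery cost 248 + fixed 70 = 318.
Compare {Site 1, Site 3, Site 4}: delivery cost 277 + fixed 49 = 326.
All other subsets cost ≥ 312. Minimum total cost: 301.

301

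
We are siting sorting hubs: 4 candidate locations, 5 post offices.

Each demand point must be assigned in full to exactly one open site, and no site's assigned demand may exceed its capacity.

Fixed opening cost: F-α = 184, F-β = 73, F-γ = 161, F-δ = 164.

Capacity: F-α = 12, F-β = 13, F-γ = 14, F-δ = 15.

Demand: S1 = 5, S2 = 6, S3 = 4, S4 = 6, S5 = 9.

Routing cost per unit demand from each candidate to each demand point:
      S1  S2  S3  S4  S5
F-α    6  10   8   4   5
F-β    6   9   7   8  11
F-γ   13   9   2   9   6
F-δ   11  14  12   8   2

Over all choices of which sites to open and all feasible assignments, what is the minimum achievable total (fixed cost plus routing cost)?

Open {F-β, F-γ, F-δ}; cheapest assignment that respects the capacities:
  F-β (cap 13, load 11): S1, S2 — cost 5×6 + 6×9 = 84
  F-γ (cap 14, load 4): S3 — cost 4×2 = 8
  F-δ (cap 15, load 15): S4, S5 — cost 6×8 + 9×2 = 66
  Shipping 158, fixed 398 → total 556.
  Any other capacity-feasible assignment to {F-β, F-γ, F-δ} ships for at least 158.
Compare {F-α, F-β, F-δ}: its best feasible assignment gives total 575.
Compare {F-α, F-β, F-γ}: its best feasible assignment gives total 588.
Every other set of open sites that can feasibly serve all demand totals ≥ 575 even under its best assignment. Minimum: 556.

556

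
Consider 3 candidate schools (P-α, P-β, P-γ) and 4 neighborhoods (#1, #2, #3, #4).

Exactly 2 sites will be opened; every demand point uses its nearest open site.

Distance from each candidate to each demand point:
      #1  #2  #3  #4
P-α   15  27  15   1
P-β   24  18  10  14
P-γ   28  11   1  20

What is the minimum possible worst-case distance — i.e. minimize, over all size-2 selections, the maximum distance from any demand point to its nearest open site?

Open {P-α, P-γ}.
  Farthest demand point is #1 at distance 15 (to P-α); all others are ≤ 15.
With {P-α, P-β} the worst case is 18.
With {P-β, P-γ} the worst case is 24.
No size-2 selection achieves below 15.

15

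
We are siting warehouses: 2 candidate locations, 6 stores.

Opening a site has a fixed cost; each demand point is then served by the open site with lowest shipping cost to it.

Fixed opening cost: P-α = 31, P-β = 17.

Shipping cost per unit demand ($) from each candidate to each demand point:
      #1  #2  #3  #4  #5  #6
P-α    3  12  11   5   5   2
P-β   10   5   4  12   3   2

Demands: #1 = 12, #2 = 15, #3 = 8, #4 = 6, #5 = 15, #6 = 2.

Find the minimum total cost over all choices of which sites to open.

270

Open {P-α, P-β}: assign each demand point to its cheapest open site.
  #1→P-α 12×3=36, #2→P-β 15×5=75, #3→P-β 8×4=32, #4→P-α 6×5=30, #5→P-β 15×3=45, #6→P-α 2×2=4
  shipping cost 222, fixed 48 → total 270.
Compare {P-β}: shipping cost 348 + fixed 17 = 365.
Compare {P-α}: shipping cost 413 + fixed 31 = 444.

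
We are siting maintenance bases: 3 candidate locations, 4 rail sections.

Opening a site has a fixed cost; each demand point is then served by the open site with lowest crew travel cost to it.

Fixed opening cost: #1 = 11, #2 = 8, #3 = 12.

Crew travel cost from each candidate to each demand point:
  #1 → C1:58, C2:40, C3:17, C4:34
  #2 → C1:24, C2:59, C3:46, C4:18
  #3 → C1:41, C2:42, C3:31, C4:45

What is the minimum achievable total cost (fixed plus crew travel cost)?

118

Open {#1, #2}: assign each demand point to its cheapest open site.
  C1→#2 24, C2→#1 40, C3→#1 17, C4→#2 18
  crew travel cost 99, fixed 19 → total 118.
Compare {#1, #2, #3}: crew travel cost 99 + fixed 31 = 130.
Compare {#2, #3}: crew travel cost 115 + fixed 20 = 135.
Compare {#2}: crew travel cost 147 + fixed 8 = 155.
All other subsets cost ≥ 130. Minimum total cost: 118.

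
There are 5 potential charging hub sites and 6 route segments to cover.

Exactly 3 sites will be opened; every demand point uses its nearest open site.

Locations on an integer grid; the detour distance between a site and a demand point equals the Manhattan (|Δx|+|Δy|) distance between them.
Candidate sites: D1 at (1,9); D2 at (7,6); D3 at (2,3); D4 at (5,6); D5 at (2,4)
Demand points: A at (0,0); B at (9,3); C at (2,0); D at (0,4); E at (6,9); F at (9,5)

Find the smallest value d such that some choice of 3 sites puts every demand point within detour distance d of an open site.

5

Open {D1, D2, D3}.
  Farthest demand point is A at detour distance 5 (to D3); all others are ≤ 5.
With {D2, D3, D4} the worst case is 5.
With {D2, D3, D5} the worst case is 5.
No size-3 selection achieves below 5.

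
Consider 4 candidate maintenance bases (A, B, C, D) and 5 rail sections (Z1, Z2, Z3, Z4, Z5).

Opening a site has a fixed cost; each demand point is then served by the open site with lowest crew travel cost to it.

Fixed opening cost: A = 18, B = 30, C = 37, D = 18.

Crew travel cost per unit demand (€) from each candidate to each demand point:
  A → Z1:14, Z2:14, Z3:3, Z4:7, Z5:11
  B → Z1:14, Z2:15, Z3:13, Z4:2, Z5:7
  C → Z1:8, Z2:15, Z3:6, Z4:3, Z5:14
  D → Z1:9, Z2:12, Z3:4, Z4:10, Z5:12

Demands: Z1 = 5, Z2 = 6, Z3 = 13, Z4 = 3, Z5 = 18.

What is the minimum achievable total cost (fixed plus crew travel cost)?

349

Open {B, D}: assign each demand point to its cheapest open site.
  Z1→D 5×9=45, Z2→D 6×12=72, Z3→D 13×4=52, Z4→B 3×2=6, Z5→B 18×7=126
  crew travel cost 301, fixed 48 → total 349.
Compare {A, B, D}: crew travel cost 288 + fixed 66 = 354.
Compare {A, B}: crew travel cost 325 + fixed 48 = 373.
Compare {A, B, C}: crew travel cost 295 + fixed 85 = 380.
All other subsets cost ≥ 354. Minimum total cost: 349.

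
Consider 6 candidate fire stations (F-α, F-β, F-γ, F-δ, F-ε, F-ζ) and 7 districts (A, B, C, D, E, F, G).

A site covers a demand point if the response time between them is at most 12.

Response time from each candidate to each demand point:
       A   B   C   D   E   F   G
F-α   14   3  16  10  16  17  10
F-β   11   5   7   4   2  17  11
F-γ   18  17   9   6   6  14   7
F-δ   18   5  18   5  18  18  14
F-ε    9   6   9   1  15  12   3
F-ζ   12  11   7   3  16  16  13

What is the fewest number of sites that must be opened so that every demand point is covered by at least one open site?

2

Coverage sets (demand points within 12 of each site):
  F-α: {B, D, G}
  F-β: {A, B, C, D, E, G}
  F-γ: {C, D, E, G}
  F-δ: {B, D}
  F-ε: {A, B, C, D, F, G}
  F-ζ: {A, B, C, D}
No single site covers all 7 demand points.
But {F-β, F-ε} covers everything, so the minimum is 2.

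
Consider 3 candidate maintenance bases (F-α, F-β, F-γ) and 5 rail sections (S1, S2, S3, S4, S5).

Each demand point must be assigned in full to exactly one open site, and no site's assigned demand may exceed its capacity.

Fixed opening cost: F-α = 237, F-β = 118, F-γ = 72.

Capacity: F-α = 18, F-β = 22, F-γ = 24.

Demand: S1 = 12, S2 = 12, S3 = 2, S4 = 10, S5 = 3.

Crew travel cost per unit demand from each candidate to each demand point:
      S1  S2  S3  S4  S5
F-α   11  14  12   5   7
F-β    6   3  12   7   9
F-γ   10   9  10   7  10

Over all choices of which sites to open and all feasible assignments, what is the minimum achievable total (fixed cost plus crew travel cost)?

Open {F-β, F-γ}; cheapest assignment that respects the capacities:
  F-β (cap 22, load 15): S2, S5 — cost 12×3 + 3×9 = 63
  F-γ (cap 24, load 24): S1, S3, S4 — cost 12×10 + 2×10 + 10×7 = 210
  Shipping 273, fixed 190 → total 463.
  Any other capacity-feasible assignment to {F-β, F-γ} ships for at least 273.
Compare {F-α, F-γ}: its best feasible assignment gives total 632.
Compare {F-α, F-β}: its best feasible assignment gives total 638.
Every other set of open sites that can feasibly serve all demand totals ≥ 632 even under its best assignment. Minimum: 463.

463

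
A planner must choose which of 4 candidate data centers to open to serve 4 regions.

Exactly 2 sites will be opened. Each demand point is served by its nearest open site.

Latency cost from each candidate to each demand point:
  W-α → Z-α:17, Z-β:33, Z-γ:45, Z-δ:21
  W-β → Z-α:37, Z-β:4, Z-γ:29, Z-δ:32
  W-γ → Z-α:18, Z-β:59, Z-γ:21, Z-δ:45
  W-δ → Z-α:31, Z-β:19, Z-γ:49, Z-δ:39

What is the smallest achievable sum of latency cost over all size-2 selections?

71

Open {W-α, W-β}.
  Z-α→W-α 17, Z-β→W-β 4, Z-γ→W-β 29, Z-δ→W-α 21  ⇒ total 71.
Compare {W-β, W-γ}: total 75.
Compare {W-α, W-γ}: total 92.
No size-2 selection does better; minimum is 71.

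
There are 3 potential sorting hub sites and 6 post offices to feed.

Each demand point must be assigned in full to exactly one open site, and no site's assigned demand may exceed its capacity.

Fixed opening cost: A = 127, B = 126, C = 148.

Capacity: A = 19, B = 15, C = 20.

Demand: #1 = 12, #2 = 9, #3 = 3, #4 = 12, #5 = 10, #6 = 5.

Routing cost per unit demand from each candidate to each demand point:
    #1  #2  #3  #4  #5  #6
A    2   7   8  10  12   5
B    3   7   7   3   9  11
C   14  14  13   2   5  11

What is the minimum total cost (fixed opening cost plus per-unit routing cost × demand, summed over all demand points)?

Open {A, B, C}; cheapest assignment that respects the capacities:
  A (cap 19, load 17): #1, #6 — cost 12×2 + 5×5 = 49
  B (cap 15, load 15): #3, #4 — cost 3×7 + 12×3 = 57
  C (cap 20, load 19): #2, #5 — cost 9×14 + 10×5 = 176
  Shipping 282, fixed 401 → total 683.
  Any other capacity-feasible assignment to {A, B, C} ships for at least 282.
Total demand is 51 and no other set of sites has combined capacity ≥ 51, so {A, B, C} is the only feasible choice of open sites. Minimum: 683.

683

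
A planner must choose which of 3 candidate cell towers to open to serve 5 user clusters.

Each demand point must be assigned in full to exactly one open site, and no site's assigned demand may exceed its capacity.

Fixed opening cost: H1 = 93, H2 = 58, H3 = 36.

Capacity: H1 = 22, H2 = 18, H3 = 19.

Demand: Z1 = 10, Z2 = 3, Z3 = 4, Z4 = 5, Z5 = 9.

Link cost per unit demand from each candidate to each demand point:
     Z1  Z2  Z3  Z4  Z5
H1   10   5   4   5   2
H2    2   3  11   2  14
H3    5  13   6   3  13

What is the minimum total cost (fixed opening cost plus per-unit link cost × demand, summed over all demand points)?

224

Open {H1, H2}; cheapest assignment that respects the capacities:
  H1 (cap 22, load 13): Z3, Z5 — cost 4×4 + 9×2 = 34
  H2 (cap 18, load 18): Z1, Z2, Z4 — cost 10×2 + 3×3 + 5×2 = 39
  Shipping 73, fixed 151 → total 224.
  Any other capacity-feasible assignment to {H1, H2} ships for at least 73.
Compare {H1, H3}: its best feasible assignment gives total 243.
Compare {H1, H2, H3}: its best feasible assignment gives total 260.
Every other set of open sites that can feasibly serve all demand totals ≥ 243 even under its best assignment. Minimum: 224.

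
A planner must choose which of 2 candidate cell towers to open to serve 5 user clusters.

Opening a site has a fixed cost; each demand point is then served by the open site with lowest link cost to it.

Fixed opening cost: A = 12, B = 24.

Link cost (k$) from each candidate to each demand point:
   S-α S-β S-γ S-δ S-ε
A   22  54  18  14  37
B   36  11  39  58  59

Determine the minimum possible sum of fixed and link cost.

Open {A, B}: assign each demand point to its cheapest open site.
  S-α→A 22, S-β→B 11, S-γ→A 18, S-δ→A 14, S-ε→A 37
  link cost 102, fixed 36 → total 138.
Compare {A}: link cost 145 + fixed 12 = 157.
Compare {B}: link cost 203 + fixed 24 = 227.

138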